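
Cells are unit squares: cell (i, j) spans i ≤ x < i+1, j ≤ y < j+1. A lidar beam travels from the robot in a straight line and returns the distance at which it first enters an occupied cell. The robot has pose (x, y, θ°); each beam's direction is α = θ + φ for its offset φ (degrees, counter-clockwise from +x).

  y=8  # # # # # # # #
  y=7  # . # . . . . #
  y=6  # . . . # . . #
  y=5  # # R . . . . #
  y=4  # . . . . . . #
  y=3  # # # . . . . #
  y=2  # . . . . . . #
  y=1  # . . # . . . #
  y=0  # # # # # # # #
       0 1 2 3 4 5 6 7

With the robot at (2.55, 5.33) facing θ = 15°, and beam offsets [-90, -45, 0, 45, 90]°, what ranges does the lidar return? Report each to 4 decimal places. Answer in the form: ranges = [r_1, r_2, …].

beam 1: φ=-90°, α=285°
  d=(0.2588,-0.9659)  start (2,5)  tX=1.7387 tY=0.3416  stride 1/|dx|=3.8637 1/|dy|=1.0353
    cross y-line → (2,4), t=0.3416
    cross y-line → (2,3), t=1.3769 (wall)
  → r_1 = 1.3769
beam 2: φ=-45°, α=330°
  d=(0.8660,-0.5000)  start (2,5)  tX=0.5196 tY=0.6600  stride 1/|dx|=1.1547 1/|dy|=2.0000
    cross x-line → (3,5), t=0.5196
    cross y-line → (3,4), t=0.6600
    cross x-line → (4,4), t=1.6743
    cross y-line → (4,3), t=2.6600
    cross x-line → (5,3), t=2.8290
    cross x-line → (6,3), t=3.9837
    cross y-line → (6,2), t=4.6600
    cross x-line → (7,2), t=5.1384 (wall)
  → r_2 = 5.1384
beam 3: φ=0°, α=15°
  d=(0.9659,0.2588)  start (2,5)  tX=0.4659 tY=2.5887  stride 1/|dx|=1.0353 1/|dy|=3.8637
    cross x-line → (3,5), t=0.4659
    cross x-line → (4,5), t=1.5012
    cross x-line → (5,5), t=2.5364
    cross y-line → (5,6), t=2.5887
    cross x-line → (6,6), t=3.5717
    cross x-line → (7,6), t=4.6070 (wall)
  → r_3 = 4.6070
beam 4: φ=45°, α=60°
  d=(0.5000,0.8660)  start (2,5)  tX=0.9000 tY=0.7736  stride 1/|dx|=2.0000 1/|dy|=1.1547
    cross y-line → (2,6), t=0.7736
    cross x-line → (3,6), t=0.9000
    cross y-line → (3,7), t=1.9283
    cross x-line → (4,7), t=2.9000
    cross y-line → (4,8), t=3.0831 (wall)
  → r_4 = 3.0831
beam 5: φ=90°, α=105°
  d=(-0.2588,0.9659)  start (2,5)  tX=2.1250 tY=0.6936  stride 1/|dx|=3.8637 1/|dy|=1.0353
    cross y-line → (2,6), t=0.6936
    cross y-line → (2,7), t=1.7289 (wall)
  → r_5 = 1.7289

ranges = [1.3769, 5.1384, 4.6070, 3.0831, 1.7289]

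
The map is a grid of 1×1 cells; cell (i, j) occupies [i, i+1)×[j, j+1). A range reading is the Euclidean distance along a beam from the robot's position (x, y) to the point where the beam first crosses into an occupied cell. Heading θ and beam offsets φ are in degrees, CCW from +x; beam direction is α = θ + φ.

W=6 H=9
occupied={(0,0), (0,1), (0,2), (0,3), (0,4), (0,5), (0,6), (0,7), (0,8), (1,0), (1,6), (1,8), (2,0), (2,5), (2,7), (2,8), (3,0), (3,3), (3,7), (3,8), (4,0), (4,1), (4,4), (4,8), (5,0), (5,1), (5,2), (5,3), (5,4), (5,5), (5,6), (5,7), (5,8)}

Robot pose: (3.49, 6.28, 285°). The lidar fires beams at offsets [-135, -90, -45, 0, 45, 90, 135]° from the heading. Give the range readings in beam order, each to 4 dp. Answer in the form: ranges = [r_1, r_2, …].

ranges = [1.4400, 1.0818, 0.9800, 1.9705, 1.7436, 1.5633, 0.8314]

beam 1: φ=-135°, α=150°
  cosα=-0.8660 sinα=0.5000 | (3,6) | tMaxX 0.5658 tMaxY 1.4400 | tΔX 1.1547 tΔY 2.0000
    t=0.5658 [x] (2,6)
    t=1.4400 [y] (2,7) — stop
  → r_1 = 1.4400
beam 2: φ=-90°, α=195°
  cosα=-0.9659 sinα=-0.2588 | (3,6) | tMaxX 0.5073 tMaxY 1.0818 | tΔX 1.0353 tΔY 3.8637
    t=0.5073 [x] (2,6)
    t=1.0818 [y] (2,5) — stop
  → r_2 = 1.0818
beam 3: φ=-45°, α=240°
  cosα=-0.5000 sinα=-0.8660 | (3,6) | tMaxX 0.9800 tMaxY 0.3233 | tΔX 2.0000 tΔY 1.1547
    t=0.3233 [y] (3,5)
    t=0.9800 [x] (2,5) — stop
  → r_3 = 0.9800
beam 4: φ=0°, α=285°
  cosα=0.2588 sinα=-0.9659 | (3,6) | tMaxX 1.9705 tMaxY 0.2899 | tΔX 3.8637 tΔY 1.0353
    t=0.2899 [y] (3,5)
    t=1.3252 [y] (3,4)
    t=1.9705 [x] (4,4) — stop
  → r_4 = 1.9705
beam 5: φ=45°, α=330°
  cosα=0.8660 sinα=-0.5000 | (3,6) | tMaxX 0.5889 tMaxY 0.5600 | tΔX 1.1547 tΔY 2.0000
    t=0.5600 [y] (3,5)
    t=0.5889 [x] (4,5)
    t=1.7436 [x] (5,5) — stop
  → r_5 = 1.7436
beam 6: φ=90°, α=15°
  cosα=0.9659 sinα=0.2588 | (3,6) | tMaxX 0.5280 tMaxY 2.7819 | tΔX 1.0353 tΔY 3.8637
    t=0.5280 [x] (4,6)
    t=1.5633 [x] (5,6) — stop
  → r_6 = 1.5633
beam 7: φ=135°, α=60°
  cosα=0.5000 sinα=0.8660 | (3,6) | tMaxX 1.0200 tMaxY 0.8314 | tΔX 2.0000 tΔY 1.1547
    t=0.8314 [y] (3,7) — stop
  → r_7 = 0.8314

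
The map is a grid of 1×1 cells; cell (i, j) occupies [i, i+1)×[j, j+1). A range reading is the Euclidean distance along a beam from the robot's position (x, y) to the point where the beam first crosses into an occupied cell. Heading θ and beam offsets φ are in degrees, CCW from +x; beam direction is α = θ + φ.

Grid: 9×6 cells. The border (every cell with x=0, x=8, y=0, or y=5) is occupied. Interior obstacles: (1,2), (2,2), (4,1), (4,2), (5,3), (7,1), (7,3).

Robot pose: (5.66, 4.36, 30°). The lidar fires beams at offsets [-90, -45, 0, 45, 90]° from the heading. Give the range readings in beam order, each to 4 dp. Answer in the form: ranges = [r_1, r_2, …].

beam 1: φ=-90°, α=300°
  cosα=0.5000 sinα=-0.8660 | (5,4) | tMaxX 0.6800 tMaxY 0.4157 | tΔX 2.0000 tΔY 1.1547
    t=0.4157 [y] (5,3) — stop
  → r_1 = 0.4157
beam 2: φ=-45°, α=345°
  cosα=0.9659 sinα=-0.2588 | (5,4) | tMaxX 0.3520 tMaxY 1.3909 | tΔX 1.0353 tΔY 3.8637
    t=0.3520 [x] (6,4)
    t=1.3873 [x] (7,4)
    t=1.3909 [y] (7,3) — stop
  → r_2 = 1.3909
beam 3: φ=0°, α=30°
  cosα=0.8660 sinα=0.5000 | (5,4) | tMaxX 0.3926 tMaxY 1.2800 | tΔX 1.1547 tΔY 2.0000
    t=0.3926 [x] (6,4)
    t=1.2800 [y] (6,5) — stop
  → r_3 = 1.2800
beam 4: φ=45°, α=75°
  cosα=0.2588 sinα=0.9659 | (5,4) | tMaxX 1.3137 tMaxY 0.6626 | tΔX 3.8637 tΔY 1.0353
    t=0.6626 [y] (5,5) — stop
  → r_4 = 0.6626
beam 5: φ=90°, α=120°
  cosα=-0.5000 sinα=0.8660 | (5,4) | tMaxX 1.3200 tMaxY 0.7390 | tΔX 2.0000 tΔY 1.1547
    t=0.7390 [y] (5,5) — stop
  → r_5 = 0.7390

ranges = [0.4157, 1.3909, 1.2800, 0.6626, 0.7390]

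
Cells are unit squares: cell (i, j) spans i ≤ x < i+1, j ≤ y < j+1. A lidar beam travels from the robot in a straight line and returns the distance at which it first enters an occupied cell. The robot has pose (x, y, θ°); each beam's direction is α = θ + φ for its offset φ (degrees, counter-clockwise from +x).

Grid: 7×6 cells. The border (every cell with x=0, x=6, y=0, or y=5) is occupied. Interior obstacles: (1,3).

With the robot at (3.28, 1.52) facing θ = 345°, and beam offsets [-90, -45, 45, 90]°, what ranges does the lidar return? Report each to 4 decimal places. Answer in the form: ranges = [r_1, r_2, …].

beam 1: φ=-90°, α=255°
  direction (-0.2588, -0.9659); cell (3,1); t to first gridline: x 1.0818, y 0.5383 (then +3.8637 / +1.0353)
    (3,0) via y @ 0.5383  # hit
  → r_1 = 0.5383
beam 2: φ=-45°, α=300°
  direction (0.5000, -0.8660); cell (3,1); t to first gridline: x 1.4400, y 0.6004 (then +2.0000 / +1.1547)
    (3,0) via y @ 0.6004  # hit
  → r_2 = 0.6004
beam 3: φ=45°, α=30°
  direction (0.8660, 0.5000); cell (3,1); t to first gridline: x 0.8314, y 0.9600 (then +1.1547 / +2.0000)
    (4,1) via x @ 0.8314
    (4,2) via y @ 0.9600
    (5,2) via x @ 1.9861
    (5,3) via y @ 2.9600
    (6,3) via x @ 3.1408  # hit
  → r_3 = 3.1408
beam 4: φ=90°, α=75°
  direction (0.2588, 0.9659); cell (3,1); t to first gridline: x 2.7819, y 0.4969 (then +3.8637 / +1.0353)
    (3,2) via y @ 0.4969
    (3,3) via y @ 1.5322
    (3,4) via y @ 2.5675
    (4,4) via x @ 2.7819
    (4,5) via y @ 3.6028  # hit
  → r_4 = 3.6028

ranges = [0.5383, 0.6004, 3.1408, 3.6028]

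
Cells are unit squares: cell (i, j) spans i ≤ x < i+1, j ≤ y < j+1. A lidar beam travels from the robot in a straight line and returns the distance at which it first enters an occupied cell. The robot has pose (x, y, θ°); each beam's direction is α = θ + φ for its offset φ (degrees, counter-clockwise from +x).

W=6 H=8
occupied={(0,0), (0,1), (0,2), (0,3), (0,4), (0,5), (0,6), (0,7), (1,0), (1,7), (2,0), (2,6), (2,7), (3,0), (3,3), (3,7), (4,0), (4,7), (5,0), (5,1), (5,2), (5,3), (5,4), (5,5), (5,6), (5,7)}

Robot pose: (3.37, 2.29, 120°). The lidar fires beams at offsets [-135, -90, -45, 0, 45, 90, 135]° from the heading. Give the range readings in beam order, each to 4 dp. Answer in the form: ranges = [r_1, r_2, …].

beam 1: φ=-135°, α=345°
  direction (0.9659, -0.2588); cell (3,2); t to first gridline: x 0.6522, y 1.1205 (then +1.0353 / +3.8637)
    (4,2) via x @ 0.6522
    (4,1) via y @ 1.1205
    (5,1) via x @ 1.6875  # hit
  → r_1 = 1.6875
beam 2: φ=-90°, α=30°
  direction (0.8660, 0.5000); cell (3,2); t to first gridline: x 0.7275, y 1.4200 (then +1.1547 / +2.0000)
    (4,2) via x @ 0.7275
    (4,3) via y @ 1.4200
    (5,3) via x @ 1.8822  # hit
  → r_2 = 1.8822
beam 3: φ=-45°, α=75°
  direction (0.2588, 0.9659); cell (3,2); t to first gridline: x 2.4341, y 0.7350 (then +3.8637 / +1.0353)
    (3,3) via y @ 0.7350  # hit
  → r_3 = 0.7350
beam 4: φ=0°, α=120°
  direction (-0.5000, 0.8660); cell (3,2); t to first gridline: x 0.7400, y 0.8198 (then +2.0000 / +1.1547)
    (2,2) via x @ 0.7400
    (2,3) via y @ 0.8198
    (2,4) via y @ 1.9745
    (1,4) via x @ 2.7400
    (1,5) via y @ 3.1292
    (1,6) via y @ 4.2839
    (0,6) via x @ 4.7400  # hit
  → r_4 = 4.7400
beam 5: φ=45°, α=165°
  direction (-0.9659, 0.2588); cell (3,2); t to first gridline: x 0.3831, y 2.7432 (then +1.0353 / +3.8637)
    (2,2) via x @ 0.3831
    (1,2) via x @ 1.4183
    (0,2) via x @ 2.4536  # hit
  → r_5 = 2.4536
beam 6: φ=90°, α=210°
  direction (-0.8660, -0.5000); cell (3,2); t to first gridline: x 0.4272, y 0.5800 (then +1.1547 / +2.0000)
    (2,2) via x @ 0.4272
    (2,1) via y @ 0.5800
    (1,1) via x @ 1.5819
    (1,0) via y @ 2.5800  # hit
  → r_6 = 2.5800
beam 7: φ=135°, α=255°
  direction (-0.2588, -0.9659); cell (3,2); t to first gridline: x 1.4296, y 0.3002 (then +3.8637 / +1.0353)
    (3,1) via y @ 0.3002
    (3,0) via y @ 1.3355  # hit
  → r_7 = 1.3355

ranges = [1.6875, 1.8822, 0.7350, 4.7400, 2.4536, 2.5800, 1.3355]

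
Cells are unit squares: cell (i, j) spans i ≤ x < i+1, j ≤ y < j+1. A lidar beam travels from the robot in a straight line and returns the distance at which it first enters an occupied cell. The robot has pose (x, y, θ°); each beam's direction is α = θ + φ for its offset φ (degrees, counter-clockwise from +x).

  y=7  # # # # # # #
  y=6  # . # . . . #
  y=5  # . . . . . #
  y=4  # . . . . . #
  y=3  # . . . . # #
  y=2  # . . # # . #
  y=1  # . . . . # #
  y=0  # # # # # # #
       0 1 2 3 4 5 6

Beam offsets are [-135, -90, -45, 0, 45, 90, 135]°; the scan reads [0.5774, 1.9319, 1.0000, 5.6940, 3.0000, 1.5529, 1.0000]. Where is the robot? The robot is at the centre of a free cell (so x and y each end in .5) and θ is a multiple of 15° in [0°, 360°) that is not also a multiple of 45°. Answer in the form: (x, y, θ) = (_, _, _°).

(x, y, θ) = (2.5, 1.5, 75°)

Enumerate (i+0.5, j+0.5, θ) over the 25 free cells and 16 admissible headings. For each, cast all 7 beams and compare to the given ranges.
  (4.5, 3.5, 60°): beam 1 = 0.5176 ≠ 0.5774 ✗
  (1.5, 4.5, 255°): beam 1 = 1.0000 ≠ 0.5774 ✗
  (5.5, 6.5, 30°): beam 1 = 3.6235 ≠ 0.5774 ✗
  (2.5, 5.5, 165°): beam 1 = 3.0000 ≠ 0.5774 ✗
  …
  (2.5, 1.5, 75°): r_1=0.5774, r_2=1.9319, r_3=1.0000, r_4=5.6940, r_5=3.0000, r_6=1.5529, r_7=1.0000 — all match ✓
Only this pose fits every beam.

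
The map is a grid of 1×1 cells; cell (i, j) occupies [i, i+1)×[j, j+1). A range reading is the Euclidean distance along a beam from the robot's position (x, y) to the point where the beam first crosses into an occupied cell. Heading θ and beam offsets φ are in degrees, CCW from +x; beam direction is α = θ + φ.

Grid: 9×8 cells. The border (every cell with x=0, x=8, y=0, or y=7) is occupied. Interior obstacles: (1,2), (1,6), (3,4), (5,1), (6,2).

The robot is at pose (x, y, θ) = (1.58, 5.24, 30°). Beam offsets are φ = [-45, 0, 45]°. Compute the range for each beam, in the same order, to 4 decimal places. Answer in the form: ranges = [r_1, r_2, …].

ranges = [1.4701, 3.5200, 0.7868]

beam 1: φ=-45°, α=345°
  direction (0.9659, -0.2588); cell (1,5); t to first gridline: x 0.4348, y 0.9273 (then +1.0353 / +3.8637)
    (2,5) via x @ 0.4348
    (2,4) via y @ 0.9273
    (3,4) via x @ 1.4701  # hit
  → r_1 = 1.4701
beam 2: φ=0°, α=30°
  direction (0.8660, 0.5000); cell (1,5); t to first gridline: x 0.4850, y 1.5200 (then +1.1547 / +2.0000)
    (2,5) via x @ 0.4850
    (2,6) via y @ 1.5200
    (3,6) via x @ 1.6397
    (4,6) via x @ 2.7944
    (4,7) via y @ 3.5200  # hit
  → r_2 = 3.5200
beam 3: φ=45°, α=75°
  direction (0.2588, 0.9659); cell (1,5); t to first gridline: x 1.6228, y 0.7868 (then +3.8637 / +1.0353)
    (1,6) via y @ 0.7868  # hit
  → r_3 = 0.7868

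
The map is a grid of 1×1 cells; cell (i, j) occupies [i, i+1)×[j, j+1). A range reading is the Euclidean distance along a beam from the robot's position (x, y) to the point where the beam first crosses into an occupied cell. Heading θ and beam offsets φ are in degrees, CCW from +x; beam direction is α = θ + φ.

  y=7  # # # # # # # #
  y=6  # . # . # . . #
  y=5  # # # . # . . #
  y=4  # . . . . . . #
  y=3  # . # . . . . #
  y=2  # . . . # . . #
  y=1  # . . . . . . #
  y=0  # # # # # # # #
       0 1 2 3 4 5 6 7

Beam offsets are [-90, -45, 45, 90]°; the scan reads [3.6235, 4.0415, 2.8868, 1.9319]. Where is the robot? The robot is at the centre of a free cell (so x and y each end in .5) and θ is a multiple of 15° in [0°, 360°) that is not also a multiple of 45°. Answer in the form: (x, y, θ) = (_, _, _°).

(x, y, θ) = (6.5, 3.5, 195°)

Candidates: 29 free-cell centres × 16 headings = 464 poses. Raycast each; keep the one whose scan matches to 4 dp.
  (1.5, 2.5, 300°): beam 1 = 0.5774 ≠ 3.6235 ✗
  (3.5, 4.5, 15°): beam 1 = 1.9319 ≠ 3.6235 ✗
  (4.5, 4.5, 210°): beam 1 = 0.5774 ≠ 3.6235 ✗
  (6.5, 3.5, 165°): beam 1 = 1.9319 ≠ 3.6235 ✗
  …
  (6.5, 3.5, 195°): r_1=3.6235, r_2=4.0415, r_3=2.8868, r_4=1.9319 — all match ✓
Unique over the lattice → pose = (6.5, 3.5, 195°).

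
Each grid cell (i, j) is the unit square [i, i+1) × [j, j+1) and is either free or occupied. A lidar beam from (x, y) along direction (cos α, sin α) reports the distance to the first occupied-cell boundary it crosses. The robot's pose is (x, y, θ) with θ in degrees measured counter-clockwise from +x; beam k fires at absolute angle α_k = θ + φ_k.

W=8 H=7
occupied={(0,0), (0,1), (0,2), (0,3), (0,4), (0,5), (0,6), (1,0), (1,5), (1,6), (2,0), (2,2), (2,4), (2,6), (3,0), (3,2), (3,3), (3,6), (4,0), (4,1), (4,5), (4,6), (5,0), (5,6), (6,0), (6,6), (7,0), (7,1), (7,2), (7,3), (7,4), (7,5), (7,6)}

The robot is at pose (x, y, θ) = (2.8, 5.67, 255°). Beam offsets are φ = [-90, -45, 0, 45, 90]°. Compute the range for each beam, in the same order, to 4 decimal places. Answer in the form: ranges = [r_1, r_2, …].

ranges = [0.8282, 0.9238, 0.6936, 1.9283, 1.2423]

beam 1: φ=-90°, α=165°
  cosα=-0.9659 sinα=0.2588 | (2,5) | tMaxX 0.8282 tMaxY 1.2750 | tΔX 1.0353 tΔY 3.8637
    t=0.8282 [x] (1,5) — stop
  → r_1 = 0.8282
beam 2: φ=-45°, α=210°
  cosα=-0.8660 sinα=-0.5000 | (2,5) | tMaxX 0.9238 tMaxY 1.3400 | tΔX 1.1547 tΔY 2.0000
    t=0.9238 [x] (1,5) — stop
  → r_2 = 0.9238
beam 3: φ=0°, α=255°
  cosα=-0.2588 sinα=-0.9659 | (2,5) | tMaxX 3.0910 tMaxY 0.6936 | tΔX 3.8637 tΔY 1.0353
    t=0.6936 [y] (2,4) — stop
  → r_3 = 0.6936
beam 4: φ=45°, α=300°
  cosα=0.5000 sinα=-0.8660 | (2,5) | tMaxX 0.4000 tMaxY 0.7736 | tΔX 2.0000 tΔY 1.1547
    t=0.4000 [x] (3,5)
    t=0.7736 [y] (3,4)
    t=1.9283 [y] (3,3) — stop
  → r_4 = 1.9283
beam 5: φ=90°, α=345°
  cosα=0.9659 sinα=-0.2588 | (2,5) | tMaxX 0.2071 tMaxY 2.5887 | tΔX 1.0353 tΔY 3.8637
    t=0.2071 [x] (3,5)
    t=1.2423 [x] (4,5) — stop
  → r_5 = 1.2423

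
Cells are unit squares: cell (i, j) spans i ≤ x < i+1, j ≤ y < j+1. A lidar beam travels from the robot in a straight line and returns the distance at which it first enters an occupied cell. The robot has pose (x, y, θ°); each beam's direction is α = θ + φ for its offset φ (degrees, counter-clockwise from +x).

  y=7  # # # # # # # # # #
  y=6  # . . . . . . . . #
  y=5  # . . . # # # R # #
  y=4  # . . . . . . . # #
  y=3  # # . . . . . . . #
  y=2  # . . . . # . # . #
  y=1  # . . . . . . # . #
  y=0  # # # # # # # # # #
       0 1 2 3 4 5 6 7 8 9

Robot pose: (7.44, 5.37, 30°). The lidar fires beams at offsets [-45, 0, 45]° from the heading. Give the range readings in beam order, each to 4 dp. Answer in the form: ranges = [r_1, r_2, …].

ranges = [0.5798, 0.6466, 1.6875]

beam 1: φ=-45°, α=345°
  dir = (cos 345°, sin 345°) = (0.9659, -0.2588); from cell (7,5)
  next x-line at t=0.5798, next y-line at t=1.4296; Δt_x=1.0353, Δt_y=3.8637
    x: enter (8,5) at t=0.5798 ← occupied
  → r_1 = 0.5798
beam 2: φ=0°, α=30°
  dir = (cos 30°, sin 30°) = (0.8660, 0.5000); from cell (7,5)
  next x-line at t=0.6466, next y-line at t=1.2600; Δt_x=1.1547, Δt_y=2.0000
    x: enter (8,5) at t=0.6466 ← occupied
  → r_2 = 0.6466
beam 3: φ=45°, α=75°
  dir = (cos 75°, sin 75°) = (0.2588, 0.9659); from cell (7,5)
  next x-line at t=2.1637, next y-line at t=0.6522; Δt_x=3.8637, Δt_y=1.0353
    y: enter (7,6) at t=0.6522
    y: enter (7,7) at t=1.6875 ← occupied
  → r_3 = 1.6875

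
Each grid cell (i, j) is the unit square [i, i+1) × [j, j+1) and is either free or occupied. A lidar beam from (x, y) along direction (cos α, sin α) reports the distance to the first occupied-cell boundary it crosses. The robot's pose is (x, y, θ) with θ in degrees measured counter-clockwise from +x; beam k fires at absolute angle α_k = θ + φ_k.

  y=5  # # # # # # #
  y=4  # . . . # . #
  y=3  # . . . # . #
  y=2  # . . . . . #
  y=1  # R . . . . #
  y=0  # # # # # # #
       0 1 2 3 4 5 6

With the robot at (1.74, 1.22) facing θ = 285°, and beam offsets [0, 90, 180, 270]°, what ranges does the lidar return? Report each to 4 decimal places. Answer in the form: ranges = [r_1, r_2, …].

ranges = [0.2278, 4.4103, 2.8591, 0.7661]

beam 1: φ=0°, α=285°
  direction (0.2588, -0.9659); cell (1,1); t to first gridline: x 1.0046, y 0.2278 (then +3.8637 / +1.0353)
    (1,0) via y @ 0.2278  # hit
  → r_1 = 0.2278
beam 2: φ=90°, α=15°
  direction (0.9659, 0.2588); cell (1,1); t to first gridline: x 0.2692, y 3.0137 (then +1.0353 / +3.8637)
    (2,1) via x @ 0.2692
    (3,1) via x @ 1.3044
    (4,1) via x @ 2.3397
    (4,2) via y @ 3.0137
    (5,2) via x @ 3.3750
    (6,2) via x @ 4.4103  # hit
  → r_2 = 4.4103
beam 3: φ=180°, α=105°
  direction (-0.2588, 0.9659); cell (1,1); t to first gridline: x 2.8591, y 0.8075 (then +3.8637 / +1.0353)
    (1,2) via y @ 0.8075
    (1,3) via y @ 1.8428
    (0,3) via x @ 2.8591  # hit
  → r_3 = 2.8591
beam 4: φ=270°, α=195°
  direction (-0.9659, -0.2588); cell (1,1); t to first gridline: x 0.7661, y 0.8500 (then +1.0353 / +3.8637)
    (0,1) via x @ 0.7661  # hit
  → r_4 = 0.7661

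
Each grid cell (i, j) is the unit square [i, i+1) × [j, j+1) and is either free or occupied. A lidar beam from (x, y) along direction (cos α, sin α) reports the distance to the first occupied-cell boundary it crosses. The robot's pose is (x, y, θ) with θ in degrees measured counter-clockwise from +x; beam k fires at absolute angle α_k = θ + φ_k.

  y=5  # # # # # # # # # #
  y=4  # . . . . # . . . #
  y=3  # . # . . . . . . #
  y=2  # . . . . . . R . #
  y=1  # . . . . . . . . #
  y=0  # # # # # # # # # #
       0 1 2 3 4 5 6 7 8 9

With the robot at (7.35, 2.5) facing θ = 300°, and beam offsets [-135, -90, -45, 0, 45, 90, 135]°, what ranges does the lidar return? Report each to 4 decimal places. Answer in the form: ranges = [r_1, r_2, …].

ranges = [4.5035, 3.0000, 1.5529, 1.7321, 1.7082, 1.9053, 2.5882]

beam 1: φ=-135°, α=165°
  direction (-0.9659, 0.2588); cell (7,2); t to first gridline: x 0.3623, y 1.9319 (then +1.0353 / +3.8637)
    (6,2) via x @ 0.3623
    (5,2) via x @ 1.3976
    (5,3) via y @ 1.9319
    (4,3) via x @ 2.4329
    (3,3) via x @ 3.4682
    (2,3) via x @ 4.5035  # hit
  → r_1 = 4.5035
beam 2: φ=-90°, α=210°
  direction (-0.8660, -0.5000); cell (7,2); t to first gridline: x 0.4041, y 1.0000 (then +1.1547 / +2.0000)
    (6,2) via x @ 0.4041
    (6,1) via y @ 1.0000
    (5,1) via x @ 1.5588
    (4,1) via x @ 2.7135
    (4,0) via y @ 3.0000  # hit
  → r_2 = 3.0000
beam 3: φ=-45°, α=255°
  direction (-0.2588, -0.9659); cell (7,2); t to first gridline: x 1.3523, y 0.5176 (then +3.8637 / +1.0353)
    (7,1) via y @ 0.5176
    (6,1) via x @ 1.3523
    (6,0) via y @ 1.5529  # hit
  → r_3 = 1.5529
beam 4: φ=0°, α=300°
  direction (0.5000, -0.8660); cell (7,2); t to first gridline: x 1.3000, y 0.5774 (then +2.0000 / +1.1547)
    (7,1) via y @ 0.5774
    (8,1) via x @ 1.3000
    (8,0) via y @ 1.7321  # hit
  → r_4 = 1.7321
beam 5: φ=45°, α=345°
  direction (0.9659, -0.2588); cell (7,2); t to first gridline: x 0.6729, y 1.9319 (then +1.0353 / +3.8637)
    (8,2) via x @ 0.6729
    (9,2) via x @ 1.7082  # hit
  → r_5 = 1.7082
beam 6: φ=90°, α=30°
  direction (0.8660, 0.5000); cell (7,2); t to first gridline: x 0.7506, y 1.0000 (then +1.1547 / +2.0000)
    (8,2) via x @ 0.7506
    (8,3) via y @ 1.0000
    (9,3) via x @ 1.9053  # hit
  → r_6 = 1.9053
beam 7: φ=135°, α=75°
  direction (0.2588, 0.9659); cell (7,2); t to first gridline: x 2.5114, y 0.5176 (then +3.8637 / +1.0353)
    (7,3) via y @ 0.5176
    (7,4) via y @ 1.5529
    (8,4) via x @ 2.5114
    (8,5) via y @ 2.5882  # hit
  → r_7 = 2.5882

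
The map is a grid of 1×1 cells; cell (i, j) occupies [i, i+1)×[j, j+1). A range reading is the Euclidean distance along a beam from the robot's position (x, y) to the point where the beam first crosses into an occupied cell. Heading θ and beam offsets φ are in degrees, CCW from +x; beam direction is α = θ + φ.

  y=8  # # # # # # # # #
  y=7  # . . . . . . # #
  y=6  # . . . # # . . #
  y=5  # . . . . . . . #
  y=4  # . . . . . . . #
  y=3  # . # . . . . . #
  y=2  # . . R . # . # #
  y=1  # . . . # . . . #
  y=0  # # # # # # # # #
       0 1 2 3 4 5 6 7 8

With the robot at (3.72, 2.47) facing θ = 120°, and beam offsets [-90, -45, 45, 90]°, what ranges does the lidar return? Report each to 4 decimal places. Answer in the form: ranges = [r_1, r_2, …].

beam 1: φ=-90°, α=30°
  dir = (cos 30°, sin 30°) = (0.8660, 0.5000); from cell (3,2)
  next x-line at t=0.3233, next y-line at t=1.0600; Δt_x=1.1547, Δt_y=2.0000
    x: enter (4,2) at t=0.3233
    y: enter (4,3) at t=1.0600
    x: enter (5,3) at t=1.4780
    x: enter (6,3) at t=2.6327
    y: enter (6,4) at t=3.0600
    x: enter (7,4) at t=3.7874
    x: enter (8,4) at t=4.9421 ← occupied
  → r_1 = 4.9421
beam 2: φ=-45°, α=75°
  dir = (cos 75°, sin 75°) = (0.2588, 0.9659); from cell (3,2)
  next x-line at t=1.0818, next y-line at t=0.5487; Δt_x=3.8637, Δt_y=1.0353
    y: enter (3,3) at t=0.5487
    x: enter (4,3) at t=1.0818
    y: enter (4,4) at t=1.5840
    y: enter (4,5) at t=2.6192
    y: enter (4,6) at t=3.6545 ← occupied
  → r_2 = 3.6545
beam 3: φ=45°, α=165°
  dir = (cos 165°, sin 165°) = (-0.9659, 0.2588); from cell (3,2)
  next x-line at t=0.7454, next y-line at t=2.0478; Δt_x=1.0353, Δt_y=3.8637
    x: enter (2,2) at t=0.7454
    x: enter (1,2) at t=1.7807
    y: enter (1,3) at t=2.0478
    x: enter (0,3) at t=2.8160 ← occupied
  → r_3 = 2.8160
beam 4: φ=90°, α=210°
  dir = (cos 210°, sin 210°) = (-0.8660, -0.5000); from cell (3,2)
  next x-line at t=0.8314, next y-line at t=0.9400; Δt_x=1.1547, Δt_y=2.0000
    x: enter (2,2) at t=0.8314
    y: enter (2,1) at t=0.9400
    x: enter (1,1) at t=1.9861
    y: enter (1,0) at t=2.9400 ← occupied
  → r_4 = 2.9400

ranges = [4.9421, 3.6545, 2.8160, 2.9400]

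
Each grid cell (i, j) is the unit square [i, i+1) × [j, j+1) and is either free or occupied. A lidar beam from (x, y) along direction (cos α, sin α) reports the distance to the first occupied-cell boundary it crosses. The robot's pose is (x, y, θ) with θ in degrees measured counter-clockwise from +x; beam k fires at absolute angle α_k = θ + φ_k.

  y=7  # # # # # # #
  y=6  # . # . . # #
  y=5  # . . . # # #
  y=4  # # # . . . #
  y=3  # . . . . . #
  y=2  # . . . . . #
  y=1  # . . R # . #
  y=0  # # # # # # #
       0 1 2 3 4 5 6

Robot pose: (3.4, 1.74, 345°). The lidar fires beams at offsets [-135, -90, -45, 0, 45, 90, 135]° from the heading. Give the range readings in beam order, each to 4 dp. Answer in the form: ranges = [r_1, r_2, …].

beam 1: φ=-135°, α=210°
  d=(-0.8660,-0.5000)  start (3,1)  tX=0.4619 tY=1.4800  stride 1/|dx|=1.1547 1/|dy|=2.0000
    cross x-line → (2,1), t=0.4619
    cross y-line → (2,0), t=1.4800 (wall)
  → r_1 = 1.4800
beam 2: φ=-90°, α=255°
  d=(-0.2588,-0.9659)  start (3,1)  tX=1.5455 tY=0.7661  stride 1/|dx|=3.8637 1/|dy|=1.0353
    cross y-line → (3,0), t=0.7661 (wall)
  → r_2 = 0.7661
beam 3: φ=-45°, α=300°
  d=(0.5000,-0.8660)  start (3,1)  tX=1.2000 tY=0.8545  stride 1/|dx|=2.0000 1/|dy|=1.1547
    cross y-line → (3,0), t=0.8545 (wall)
  → r_3 = 0.8545
beam 4: φ=0°, α=345°
  d=(0.9659,-0.2588)  start (3,1)  tX=0.6212 tY=2.8591  stride 1/|dx|=1.0353 1/|dy|=3.8637
    cross x-line → (4,1), t=0.6212 (wall)
  → r_4 = 0.6212
beam 5: φ=45°, α=30°
  d=(0.8660,0.5000)  start (3,1)  tX=0.6928 tY=0.5200  stride 1/|dx|=1.1547 1/|dy|=2.0000
    cross y-line → (3,2), t=0.5200
    cross x-line → (4,2), t=0.6928
    cross x-line → (5,2), t=1.8475
    cross y-line → (5,3), t=2.5200
    cross x-line → (6,3), t=3.0022 (wall)
  → r_5 = 3.0022
beam 6: φ=90°, α=75°
  d=(0.2588,0.9659)  start (3,1)  tX=2.3182 tY=0.2692  stride 1/|dx|=3.8637 1/|dy|=1.0353
    cross y-line → (3,2), t=0.2692
    cross y-line → (3,3), t=1.3044
    cross x-line → (4,3), t=2.3182
    cross y-line → (4,4), t=2.3397
    cross y-line → (4,5), t=3.3750 (wall)
  → r_6 = 3.3750
beam 7: φ=135°, α=120°
  d=(-0.5000,0.8660)  start (3,1)  tX=0.8000 tY=0.3002  stride 1/|dx|=2.0000 1/|dy|=1.1547
    cross y-line → (3,2), t=0.3002
    cross x-line → (2,2), t=0.8000
    cross y-line → (2,3), t=1.4549
    cross y-line → (2,4), t=2.6096 (wall)
  → r_7 = 2.6096

ranges = [1.4800, 0.7661, 0.8545, 0.6212, 3.0022, 3.3750, 2.6096]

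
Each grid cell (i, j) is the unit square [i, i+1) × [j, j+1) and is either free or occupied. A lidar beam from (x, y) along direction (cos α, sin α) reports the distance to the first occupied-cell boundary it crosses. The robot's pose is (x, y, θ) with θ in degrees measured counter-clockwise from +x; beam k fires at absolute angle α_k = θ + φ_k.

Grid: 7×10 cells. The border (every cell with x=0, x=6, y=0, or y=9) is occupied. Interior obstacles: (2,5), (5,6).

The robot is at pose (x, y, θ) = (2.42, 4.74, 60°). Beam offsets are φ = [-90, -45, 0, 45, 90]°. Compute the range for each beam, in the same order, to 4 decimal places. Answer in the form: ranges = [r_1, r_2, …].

ranges = [4.1338, 3.7063, 0.3002, 0.2692, 1.6397]

beam 1: φ=-90°, α=330°
  d=(0.8660,-0.5000)  start (2,4)  tX=0.6697 tY=1.4800  stride 1/|dx|=1.1547 1/|dy|=2.0000
    cross x-line → (3,4), t=0.6697
    cross y-line → (3,3), t=1.4800
    cross x-line → (4,3), t=1.8244
    cross x-line → (5,3), t=2.9791
    cross y-line → (5,2), t=3.4800
    cross x-line → (6,2), t=4.1338 (wall)
  → r_1 = 4.1338
beam 2: φ=-45°, α=15°
  d=(0.9659,0.2588)  start (2,4)  tX=0.6005 tY=1.0046  stride 1/|dx|=1.0353 1/|dy|=3.8637
    cross x-line → (3,4), t=0.6005
    cross y-line → (3,5), t=1.0046
    cross x-line → (4,5), t=1.6357
    cross x-line → (5,5), t=2.6710
    cross x-line → (6,5), t=3.7063 (wall)
  → r_2 = 3.7063
beam 3: φ=0°, α=60°
  d=(0.5000,0.8660)  start (2,4)  tX=1.1600 tY=0.3002  stride 1/|dx|=2.0000 1/|dy|=1.1547
    cross y-line → (2,5), t=0.3002 (wall)
  → r_3 = 0.3002
beam 4: φ=45°, α=105°
  d=(-0.2588,0.9659)  start (2,4)  tX=1.6228 tY=0.2692  stride 1/|dx|=3.8637 1/|dy|=1.0353
    cross y-line → (2,5), t=0.2692 (wall)
  → r_4 = 0.2692
beam 5: φ=90°, α=150°
  d=(-0.8660,0.5000)  start (2,4)  tX=0.4850 tY=0.5200  stride 1/|dx|=1.1547 1/|dy|=2.0000
    cross x-line → (1,4), t=0.4850
    cross y-line → (1,5), t=0.5200
    cross x-line → (0,5), t=1.6397 (wall)
  → r_5 = 1.6397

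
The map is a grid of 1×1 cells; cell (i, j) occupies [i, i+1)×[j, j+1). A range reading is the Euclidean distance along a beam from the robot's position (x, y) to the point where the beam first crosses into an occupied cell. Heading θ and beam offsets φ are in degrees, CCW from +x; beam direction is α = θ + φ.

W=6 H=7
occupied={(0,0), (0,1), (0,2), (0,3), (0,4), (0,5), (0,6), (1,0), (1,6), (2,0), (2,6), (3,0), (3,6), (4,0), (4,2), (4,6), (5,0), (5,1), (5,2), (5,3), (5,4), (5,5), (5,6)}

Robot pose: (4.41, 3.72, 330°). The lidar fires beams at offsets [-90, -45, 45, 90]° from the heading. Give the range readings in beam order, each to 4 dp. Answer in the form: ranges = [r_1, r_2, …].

ranges = [3.1408, 0.7454, 0.6108, 1.1800]

beam 1: φ=-90°, α=240°
  direction (-0.5000, -0.8660); cell (4,3); t to first gridline: x 0.8200, y 0.8314 (then +2.0000 / +1.1547)
    (3,3) via x @ 0.8200
    (3,2) via y @ 0.8314
    (3,1) via y @ 1.9861
    (2,1) via x @ 2.8200
    (2,0) via y @ 3.1408  # hit
  → r_1 = 3.1408
beam 2: φ=-45°, α=285°
  direction (0.2588, -0.9659); cell (4,3); t to first gridline: x 2.2796, y 0.7454 (then +3.8637 / +1.0353)
    (4,2) via y @ 0.7454  # hit
  → r_2 = 0.7454
beam 3: φ=45°, α=15°
  direction (0.9659, 0.2588); cell (4,3); t to first gridline: x 0.6108, y 1.0818 (then +1.0353 / +3.8637)
    (5,3) via x @ 0.6108  # hit
  → r_3 = 0.6108
beam 4: φ=90°, α=60°
  direction (0.5000, 0.8660); cell (4,3); t to first gridline: x 1.1800, y 0.3233 (then +2.0000 / +1.1547)
    (4,4) via y @ 0.3233
    (5,4) via x @ 1.1800  # hit
  → r_4 = 1.1800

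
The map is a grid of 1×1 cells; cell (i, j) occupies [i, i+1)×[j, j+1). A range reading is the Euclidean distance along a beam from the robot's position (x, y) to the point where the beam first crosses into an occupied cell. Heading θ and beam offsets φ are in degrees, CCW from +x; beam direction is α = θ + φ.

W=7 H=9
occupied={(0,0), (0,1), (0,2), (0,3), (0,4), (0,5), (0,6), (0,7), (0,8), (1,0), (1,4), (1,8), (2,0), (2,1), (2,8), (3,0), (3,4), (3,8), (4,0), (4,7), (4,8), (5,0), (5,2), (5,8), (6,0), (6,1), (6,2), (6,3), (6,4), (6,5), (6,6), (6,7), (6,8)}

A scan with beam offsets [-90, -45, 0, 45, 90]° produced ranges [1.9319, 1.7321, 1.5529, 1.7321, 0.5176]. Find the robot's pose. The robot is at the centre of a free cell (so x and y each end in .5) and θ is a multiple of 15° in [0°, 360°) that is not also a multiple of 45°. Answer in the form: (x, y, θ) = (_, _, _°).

Enumerate (i+0.5, j+0.5, θ) over the 30 free cells and 16 admissible headings. For each, cast all 5 beams and compare to the given ranges.
  (1.5, 5.5, 75°): beam 2 = 3.0000 ≠ 1.7321 ✗
  (2.5, 3.5, 300°): beam 1 = 1.7321 ≠ 1.9319 ✗
  (1.5, 6.5, 60°): beam 1 = 5.1962 ≠ 1.9319 ✗
  …
  (2.5, 2.5, 165°): r_1=1.9319, r_2=1.7321, r_3=1.5529, r_4=1.7321, r_5=0.5176 — all match ✓
Only this pose fits every beam.

(x, y, θ) = (2.5, 2.5, 165°)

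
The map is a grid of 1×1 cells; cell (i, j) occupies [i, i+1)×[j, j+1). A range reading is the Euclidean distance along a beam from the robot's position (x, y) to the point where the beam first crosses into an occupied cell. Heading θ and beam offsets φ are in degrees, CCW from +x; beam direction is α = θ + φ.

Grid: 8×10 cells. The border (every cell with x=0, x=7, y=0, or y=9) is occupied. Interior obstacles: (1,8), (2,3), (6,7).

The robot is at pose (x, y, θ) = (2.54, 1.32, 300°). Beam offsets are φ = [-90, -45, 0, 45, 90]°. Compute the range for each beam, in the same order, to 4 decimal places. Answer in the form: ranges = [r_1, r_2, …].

beam 1: φ=-90°, α=210°
  direction (-0.8660, -0.5000); cell (2,1); t to first gridline: x 0.6235, y 0.6400 (then +1.1547 / +2.0000)
    (1,1) via x @ 0.6235
    (1,0) via y @ 0.6400  # hit
  → r_1 = 0.6400
beam 2: φ=-45°, α=255°
  direction (-0.2588, -0.9659); cell (2,1); t to first gridline: x 2.0864, y 0.3313 (then +3.8637 / +1.0353)
    (2,0) via y @ 0.3313  # hit
  → r_2 = 0.3313
beam 3: φ=0°, α=300°
  direction (0.5000, -0.8660); cell (2,1); t to first gridline: x 0.9200, y 0.3695 (then +2.0000 / +1.1547)
    (2,0) via y @ 0.3695  # hit
  → r_3 = 0.3695
beam 4: φ=45°, α=345°
  direction (0.9659, -0.2588); cell (2,1); t to first gridline: x 0.4762, y 1.2364 (then +1.0353 / +3.8637)
    (3,1) via x @ 0.4762
    (3,0) via y @ 1.2364  # hit
  → r_4 = 1.2364
beam 5: φ=90°, α=30°
  direction (0.8660, 0.5000); cell (2,1); t to first gridline: x 0.5312, y 1.3600 (then +1.1547 / +2.0000)
    (3,1) via x @ 0.5312
    (3,2) via y @ 1.3600
    (4,2) via x @ 1.6859
    (5,2) via x @ 2.8406
    (5,3) via y @ 3.3600
    (6,3) via x @ 3.9953
    (7,3) via x @ 5.1500  # hit
  → r_5 = 5.1500

ranges = [0.6400, 0.3313, 0.3695, 1.2364, 5.1500]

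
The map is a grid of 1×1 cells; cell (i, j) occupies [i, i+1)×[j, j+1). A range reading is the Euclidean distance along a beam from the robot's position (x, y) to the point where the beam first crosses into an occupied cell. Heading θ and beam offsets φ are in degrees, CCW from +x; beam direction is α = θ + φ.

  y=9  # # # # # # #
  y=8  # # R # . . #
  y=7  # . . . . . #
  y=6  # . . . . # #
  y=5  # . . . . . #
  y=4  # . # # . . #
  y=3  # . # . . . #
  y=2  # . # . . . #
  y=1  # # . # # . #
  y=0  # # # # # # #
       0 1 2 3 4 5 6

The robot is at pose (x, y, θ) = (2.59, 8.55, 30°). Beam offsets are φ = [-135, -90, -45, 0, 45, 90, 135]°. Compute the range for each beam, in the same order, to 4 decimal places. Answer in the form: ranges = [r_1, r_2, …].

ranges = [6.1433, 6.8200, 0.4245, 0.4734, 0.4659, 0.5196, 0.6108]

beam 1: φ=-135°, α=255°
  direction (-0.2588, -0.9659); cell (2,8); t to first gridline: x 2.2796, y 0.5694 (then +3.8637 / +1.0353)
    (2,7) via y @ 0.5694
    (2,6) via y @ 1.6047
    (1,6) via x @ 2.2796
    (1,5) via y @ 2.6400
    (1,4) via y @ 3.6752
    (1,3) via y @ 4.7105
    (1,2) via y @ 5.7458
    (0,2) via x @ 6.1433  # hit
  → r_1 = 6.1433
beam 2: φ=-90°, α=300°
  direction (0.5000, -0.8660); cell (2,8); t to first gridline: x 0.8200, y 0.6351 (then +2.0000 / +1.1547)
    (2,7) via y @ 0.6351
    (3,7) via x @ 0.8200
    (3,6) via y @ 1.7898
    (4,6) via x @ 2.8200
    (4,5) via y @ 2.9445
    (4,4) via y @ 4.0992
    (5,4) via x @ 4.8200
    (5,3) via y @ 5.2539
    (5,2) via y @ 6.4086
    (6,2) via x @ 6.8200  # hit
  → r_2 = 6.8200
beam 3: φ=-45°, α=345°
  direction (0.9659, -0.2588); cell (2,8); t to first gridline: x 0.4245, y 2.1250 (then +1.0353 / +3.8637)
    (3,8) via x @ 0.4245  # hit
  → r_3 = 0.4245
beam 4: φ=0°, α=30°
  direction (0.8660, 0.5000); cell (2,8); t to first gridline: x 0.4734, y 0.9000 (then +1.1547 / +2.0000)
    (3,8) via x @ 0.4734  # hit
  → r_4 = 0.4734
beam 5: φ=45°, α=75°
  direction (0.2588, 0.9659); cell (2,8); t to first gridline: x 1.5841, y 0.4659 (then +3.8637 / +1.0353)
    (2,9) via y @ 0.4659  # hit
  → r_5 = 0.4659
beam 6: φ=90°, α=120°
  direction (-0.5000, 0.8660); cell (2,8); t to first gridline: x 1.1800, y 0.5196 (then +2.0000 / +1.1547)
    (2,9) via y @ 0.5196  # hit
  → r_6 = 0.5196
beam 7: φ=135°, α=165°
  direction (-0.9659, 0.2588); cell (2,8); t to first gridline: x 0.6108, y 1.7387 (then +1.0353 / +3.8637)
    (1,8) via x @ 0.6108  # hit
  → r_7 = 0.6108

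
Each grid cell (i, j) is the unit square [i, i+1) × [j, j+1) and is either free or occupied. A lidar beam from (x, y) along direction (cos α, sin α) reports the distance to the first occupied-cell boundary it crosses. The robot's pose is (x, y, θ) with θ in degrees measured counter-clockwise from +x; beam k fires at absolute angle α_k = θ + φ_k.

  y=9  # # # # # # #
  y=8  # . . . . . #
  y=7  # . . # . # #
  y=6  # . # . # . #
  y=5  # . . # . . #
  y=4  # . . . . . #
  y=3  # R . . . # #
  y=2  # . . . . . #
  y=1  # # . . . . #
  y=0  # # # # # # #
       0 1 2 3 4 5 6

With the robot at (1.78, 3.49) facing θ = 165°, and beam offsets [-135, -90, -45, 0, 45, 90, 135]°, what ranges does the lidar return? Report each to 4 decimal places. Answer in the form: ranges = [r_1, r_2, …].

beam 1: φ=-135°, α=30°
  dir = (cos 30°, sin 30°) = (0.8660, 0.5000); from cell (1,3)
  next x-line at t=0.2540, next y-line at t=1.0200; Δt_x=1.1547, Δt_y=2.0000
    x: enter (2,3) at t=0.2540
    y: enter (2,4) at t=1.0200
    x: enter (3,4) at t=1.4087
    x: enter (4,4) at t=2.5634
    y: enter (4,5) at t=3.0200
    x: enter (5,5) at t=3.7181
    x: enter (6,5) at t=4.8728 ← occupied
  → r_1 = 4.8728
beam 2: φ=-90°, α=75°
  dir = (cos 75°, sin 75°) = (0.2588, 0.9659); from cell (1,3)
  next x-line at t=0.8500, next y-line at t=0.5280; Δt_x=3.8637, Δt_y=1.0353
    y: enter (1,4) at t=0.5280
    x: enter (2,4) at t=0.8500
    y: enter (2,5) at t=1.5633
    y: enter (2,6) at t=2.5985 ← occupied
  → r_2 = 2.5985
beam 3: φ=-45°, α=120°
  dir = (cos 120°, sin 120°) = (-0.5000, 0.8660); from cell (1,3)
  next x-line at t=1.5600, next y-line at t=0.5889; Δt_x=2.0000, Δt_y=1.1547
    y: enter (1,4) at t=0.5889
    x: enter (0,4) at t=1.5600 ← occupied
  → r_3 = 1.5600
beam 4: φ=0°, α=165°
  dir = (cos 165°, sin 165°) = (-0.9659, 0.2588); from cell (1,3)
  next x-line at t=0.8075, next y-line at t=1.9705; Δt_x=1.0353, Δt_y=3.8637
    x: enter (0,3) at t=0.8075 ← occupied
  → r_4 = 0.8075
beam 5: φ=45°, α=210°
  dir = (cos 210°, sin 210°) = (-0.8660, -0.5000); from cell (1,3)
  next x-line at t=0.9007, next y-line at t=0.9800; Δt_x=1.1547, Δt_y=2.0000
    x: enter (0,3) at t=0.9007 ← occupied
  → r_5 = 0.9007
beam 6: φ=90°, α=255°
  dir = (cos 255°, sin 255°) = (-0.2588, -0.9659); from cell (1,3)
  next x-line at t=3.0137, next y-line at t=0.5073; Δt_x=3.8637, Δt_y=1.0353
    y: enter (1,2) at t=0.5073
    y: enter (1,1) at t=1.5426 ← occupied
  → r_6 = 1.5426
beam 7: φ=135°, α=300°
  dir = (cos 300°, sin 300°) = (0.5000, -0.8660); from cell (1,3)
  next x-line at t=0.4400, next y-line at t=0.5658; Δt_x=2.0000, Δt_y=1.1547
    x: enter (2,3) at t=0.4400
    y: enter (2,2) at t=0.5658
    y: enter (2,1) at t=1.7205
    x: enter (3,1) at t=2.4400
    y: enter (3,0) at t=2.8752 ← occupied
  → r_7 = 2.8752

ranges = [4.8728, 2.5985, 1.5600, 0.8075, 0.9007, 1.5426, 2.8752]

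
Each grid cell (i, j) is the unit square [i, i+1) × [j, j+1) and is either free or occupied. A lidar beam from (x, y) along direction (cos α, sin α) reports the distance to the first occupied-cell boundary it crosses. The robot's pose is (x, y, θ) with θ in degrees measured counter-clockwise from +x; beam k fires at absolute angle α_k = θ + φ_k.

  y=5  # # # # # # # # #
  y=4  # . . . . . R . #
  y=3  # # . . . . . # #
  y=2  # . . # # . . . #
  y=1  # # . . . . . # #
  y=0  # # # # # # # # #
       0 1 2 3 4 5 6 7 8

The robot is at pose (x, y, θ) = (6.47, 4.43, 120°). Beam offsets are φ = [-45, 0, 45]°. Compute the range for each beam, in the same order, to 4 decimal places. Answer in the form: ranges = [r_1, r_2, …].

beam 1: φ=-45°, α=75°
  dir = (cos 75°, sin 75°) = (0.2588, 0.9659); from cell (6,4)
  next x-line at t=2.0478, next y-line at t=0.5901; Δt_x=3.8637, Δt_y=1.0353
    y: enter (6,5) at t=0.5901 ← occupied
  → r_1 = 0.5901
beam 2: φ=0°, α=120°
  dir = (cos 120°, sin 120°) = (-0.5000, 0.8660); from cell (6,4)
  next x-line at t=0.9400, next y-line at t=0.6582; Δt_x=2.0000, Δt_y=1.1547
    y: enter (6,5) at t=0.6582 ← occupied
  → r_2 = 0.6582
beam 3: φ=45°, α=165°
  dir = (cos 165°, sin 165°) = (-0.9659, 0.2588); from cell (6,4)
  next x-line at t=0.4866, next y-line at t=2.2023; Δt_x=1.0353, Δt_y=3.8637
    x: enter (5,4) at t=0.4866
    x: enter (4,4) at t=1.5219
    y: enter (4,5) at t=2.2023 ← occupied
  → r_3 = 2.2023

ranges = [0.5901, 0.6582, 2.2023]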